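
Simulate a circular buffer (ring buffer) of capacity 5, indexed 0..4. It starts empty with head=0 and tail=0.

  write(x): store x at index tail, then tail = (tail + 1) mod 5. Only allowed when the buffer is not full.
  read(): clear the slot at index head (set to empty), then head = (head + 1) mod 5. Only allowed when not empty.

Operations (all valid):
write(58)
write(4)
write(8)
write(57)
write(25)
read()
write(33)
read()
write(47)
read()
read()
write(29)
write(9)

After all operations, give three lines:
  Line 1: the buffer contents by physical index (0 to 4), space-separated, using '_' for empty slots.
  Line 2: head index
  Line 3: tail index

Answer: 33 47 29 9 25
4
4

Derivation:
write(58): buf=[58 _ _ _ _], head=0, tail=1, size=1
write(4): buf=[58 4 _ _ _], head=0, tail=2, size=2
write(8): buf=[58 4 8 _ _], head=0, tail=3, size=3
write(57): buf=[58 4 8 57 _], head=0, tail=4, size=4
write(25): buf=[58 4 8 57 25], head=0, tail=0, size=5
read(): buf=[_ 4 8 57 25], head=1, tail=0, size=4
write(33): buf=[33 4 8 57 25], head=1, tail=1, size=5
read(): buf=[33 _ 8 57 25], head=2, tail=1, size=4
write(47): buf=[33 47 8 57 25], head=2, tail=2, size=5
read(): buf=[33 47 _ 57 25], head=3, tail=2, size=4
read(): buf=[33 47 _ _ 25], head=4, tail=2, size=3
write(29): buf=[33 47 29 _ 25], head=4, tail=3, size=4
write(9): buf=[33 47 29 9 25], head=4, tail=4, size=5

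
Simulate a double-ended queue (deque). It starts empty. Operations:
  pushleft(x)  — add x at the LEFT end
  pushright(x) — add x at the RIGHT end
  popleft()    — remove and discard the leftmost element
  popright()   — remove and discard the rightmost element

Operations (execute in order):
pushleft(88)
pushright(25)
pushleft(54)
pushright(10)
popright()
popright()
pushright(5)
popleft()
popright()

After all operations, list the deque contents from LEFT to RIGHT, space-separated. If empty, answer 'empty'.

Answer: 88

Derivation:
pushleft(88): [88]
pushright(25): [88, 25]
pushleft(54): [54, 88, 25]
pushright(10): [54, 88, 25, 10]
popright(): [54, 88, 25]
popright(): [54, 88]
pushright(5): [54, 88, 5]
popleft(): [88, 5]
popright(): [88]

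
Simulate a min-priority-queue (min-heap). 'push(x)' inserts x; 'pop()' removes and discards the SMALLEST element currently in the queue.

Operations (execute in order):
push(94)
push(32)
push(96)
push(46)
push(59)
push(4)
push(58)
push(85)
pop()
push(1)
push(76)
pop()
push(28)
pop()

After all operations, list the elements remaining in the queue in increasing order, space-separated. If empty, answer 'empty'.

push(94): heap contents = [94]
push(32): heap contents = [32, 94]
push(96): heap contents = [32, 94, 96]
push(46): heap contents = [32, 46, 94, 96]
push(59): heap contents = [32, 46, 59, 94, 96]
push(4): heap contents = [4, 32, 46, 59, 94, 96]
push(58): heap contents = [4, 32, 46, 58, 59, 94, 96]
push(85): heap contents = [4, 32, 46, 58, 59, 85, 94, 96]
pop() → 4: heap contents = [32, 46, 58, 59, 85, 94, 96]
push(1): heap contents = [1, 32, 46, 58, 59, 85, 94, 96]
push(76): heap contents = [1, 32, 46, 58, 59, 76, 85, 94, 96]
pop() → 1: heap contents = [32, 46, 58, 59, 76, 85, 94, 96]
push(28): heap contents = [28, 32, 46, 58, 59, 76, 85, 94, 96]
pop() → 28: heap contents = [32, 46, 58, 59, 76, 85, 94, 96]

Answer: 32 46 58 59 76 85 94 96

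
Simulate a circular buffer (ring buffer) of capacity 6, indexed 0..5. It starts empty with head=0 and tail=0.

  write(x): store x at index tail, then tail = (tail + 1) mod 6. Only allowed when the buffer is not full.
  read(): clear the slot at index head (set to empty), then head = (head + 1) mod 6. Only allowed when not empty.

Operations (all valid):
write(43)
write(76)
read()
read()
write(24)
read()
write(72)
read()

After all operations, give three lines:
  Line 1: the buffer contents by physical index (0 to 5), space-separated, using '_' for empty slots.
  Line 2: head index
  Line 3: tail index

write(43): buf=[43 _ _ _ _ _], head=0, tail=1, size=1
write(76): buf=[43 76 _ _ _ _], head=0, tail=2, size=2
read(): buf=[_ 76 _ _ _ _], head=1, tail=2, size=1
read(): buf=[_ _ _ _ _ _], head=2, tail=2, size=0
write(24): buf=[_ _ 24 _ _ _], head=2, tail=3, size=1
read(): buf=[_ _ _ _ _ _], head=3, tail=3, size=0
write(72): buf=[_ _ _ 72 _ _], head=3, tail=4, size=1
read(): buf=[_ _ _ _ _ _], head=4, tail=4, size=0

Answer: _ _ _ _ _ _
4
4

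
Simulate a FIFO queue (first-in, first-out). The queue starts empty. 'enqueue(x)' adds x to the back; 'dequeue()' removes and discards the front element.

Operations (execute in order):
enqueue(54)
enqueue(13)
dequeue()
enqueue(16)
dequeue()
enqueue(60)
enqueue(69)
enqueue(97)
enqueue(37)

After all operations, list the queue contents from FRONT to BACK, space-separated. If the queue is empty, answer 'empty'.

Answer: 16 60 69 97 37

Derivation:
enqueue(54): [54]
enqueue(13): [54, 13]
dequeue(): [13]
enqueue(16): [13, 16]
dequeue(): [16]
enqueue(60): [16, 60]
enqueue(69): [16, 60, 69]
enqueue(97): [16, 60, 69, 97]
enqueue(37): [16, 60, 69, 97, 37]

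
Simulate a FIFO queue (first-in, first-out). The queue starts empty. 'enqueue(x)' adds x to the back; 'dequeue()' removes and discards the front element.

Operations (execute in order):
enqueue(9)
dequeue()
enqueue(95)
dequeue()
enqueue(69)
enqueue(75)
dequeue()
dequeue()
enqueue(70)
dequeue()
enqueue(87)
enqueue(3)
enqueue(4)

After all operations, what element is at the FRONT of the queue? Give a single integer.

Answer: 87

Derivation:
enqueue(9): queue = [9]
dequeue(): queue = []
enqueue(95): queue = [95]
dequeue(): queue = []
enqueue(69): queue = [69]
enqueue(75): queue = [69, 75]
dequeue(): queue = [75]
dequeue(): queue = []
enqueue(70): queue = [70]
dequeue(): queue = []
enqueue(87): queue = [87]
enqueue(3): queue = [87, 3]
enqueue(4): queue = [87, 3, 4]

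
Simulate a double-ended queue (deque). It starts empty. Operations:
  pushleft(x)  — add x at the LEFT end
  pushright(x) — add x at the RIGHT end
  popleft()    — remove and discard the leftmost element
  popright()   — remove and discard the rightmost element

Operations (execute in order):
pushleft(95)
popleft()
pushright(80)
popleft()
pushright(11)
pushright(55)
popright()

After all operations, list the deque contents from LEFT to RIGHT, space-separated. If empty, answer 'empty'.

Answer: 11

Derivation:
pushleft(95): [95]
popleft(): []
pushright(80): [80]
popleft(): []
pushright(11): [11]
pushright(55): [11, 55]
popright(): [11]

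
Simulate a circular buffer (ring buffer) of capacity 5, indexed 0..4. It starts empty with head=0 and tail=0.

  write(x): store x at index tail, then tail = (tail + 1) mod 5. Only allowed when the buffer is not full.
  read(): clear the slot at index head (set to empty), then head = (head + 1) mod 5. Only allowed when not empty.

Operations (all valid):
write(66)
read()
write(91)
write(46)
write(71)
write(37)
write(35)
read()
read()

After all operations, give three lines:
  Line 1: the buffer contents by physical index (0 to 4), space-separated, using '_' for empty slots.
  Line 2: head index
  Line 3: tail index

Answer: 35 _ _ 71 37
3
1

Derivation:
write(66): buf=[66 _ _ _ _], head=0, tail=1, size=1
read(): buf=[_ _ _ _ _], head=1, tail=1, size=0
write(91): buf=[_ 91 _ _ _], head=1, tail=2, size=1
write(46): buf=[_ 91 46 _ _], head=1, tail=3, size=2
write(71): buf=[_ 91 46 71 _], head=1, tail=4, size=3
write(37): buf=[_ 91 46 71 37], head=1, tail=0, size=4
write(35): buf=[35 91 46 71 37], head=1, tail=1, size=5
read(): buf=[35 _ 46 71 37], head=2, tail=1, size=4
read(): buf=[35 _ _ 71 37], head=3, tail=1, size=3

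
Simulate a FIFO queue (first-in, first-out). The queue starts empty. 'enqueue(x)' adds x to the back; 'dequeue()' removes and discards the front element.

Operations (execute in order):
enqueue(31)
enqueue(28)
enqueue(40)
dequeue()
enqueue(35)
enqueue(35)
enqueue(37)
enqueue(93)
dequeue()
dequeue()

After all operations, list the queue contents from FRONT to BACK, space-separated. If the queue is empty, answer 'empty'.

Answer: 35 35 37 93

Derivation:
enqueue(31): [31]
enqueue(28): [31, 28]
enqueue(40): [31, 28, 40]
dequeue(): [28, 40]
enqueue(35): [28, 40, 35]
enqueue(35): [28, 40, 35, 35]
enqueue(37): [28, 40, 35, 35, 37]
enqueue(93): [28, 40, 35, 35, 37, 93]
dequeue(): [40, 35, 35, 37, 93]
dequeue(): [35, 35, 37, 93]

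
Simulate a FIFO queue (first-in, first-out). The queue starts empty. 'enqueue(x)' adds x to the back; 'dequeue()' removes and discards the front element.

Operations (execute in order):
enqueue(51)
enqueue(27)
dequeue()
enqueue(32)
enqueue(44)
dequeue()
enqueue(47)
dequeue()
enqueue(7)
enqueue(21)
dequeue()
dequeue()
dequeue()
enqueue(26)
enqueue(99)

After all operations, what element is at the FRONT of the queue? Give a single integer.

enqueue(51): queue = [51]
enqueue(27): queue = [51, 27]
dequeue(): queue = [27]
enqueue(32): queue = [27, 32]
enqueue(44): queue = [27, 32, 44]
dequeue(): queue = [32, 44]
enqueue(47): queue = [32, 44, 47]
dequeue(): queue = [44, 47]
enqueue(7): queue = [44, 47, 7]
enqueue(21): queue = [44, 47, 7, 21]
dequeue(): queue = [47, 7, 21]
dequeue(): queue = [7, 21]
dequeue(): queue = [21]
enqueue(26): queue = [21, 26]
enqueue(99): queue = [21, 26, 99]

Answer: 21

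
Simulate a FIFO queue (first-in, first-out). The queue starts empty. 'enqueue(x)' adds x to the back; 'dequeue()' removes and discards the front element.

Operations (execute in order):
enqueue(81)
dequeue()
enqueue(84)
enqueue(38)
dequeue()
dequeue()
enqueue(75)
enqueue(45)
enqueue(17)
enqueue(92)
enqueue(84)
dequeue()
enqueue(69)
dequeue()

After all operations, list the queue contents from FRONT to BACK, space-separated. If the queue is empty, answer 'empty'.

enqueue(81): [81]
dequeue(): []
enqueue(84): [84]
enqueue(38): [84, 38]
dequeue(): [38]
dequeue(): []
enqueue(75): [75]
enqueue(45): [75, 45]
enqueue(17): [75, 45, 17]
enqueue(92): [75, 45, 17, 92]
enqueue(84): [75, 45, 17, 92, 84]
dequeue(): [45, 17, 92, 84]
enqueue(69): [45, 17, 92, 84, 69]
dequeue(): [17, 92, 84, 69]

Answer: 17 92 84 69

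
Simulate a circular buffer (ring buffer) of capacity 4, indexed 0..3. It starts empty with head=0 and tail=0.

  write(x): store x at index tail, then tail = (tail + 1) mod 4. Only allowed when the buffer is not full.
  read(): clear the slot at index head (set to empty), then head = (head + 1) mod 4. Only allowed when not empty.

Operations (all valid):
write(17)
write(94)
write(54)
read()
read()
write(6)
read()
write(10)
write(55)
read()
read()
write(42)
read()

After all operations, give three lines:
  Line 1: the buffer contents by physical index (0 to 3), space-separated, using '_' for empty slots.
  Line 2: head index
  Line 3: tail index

Answer: _ _ 42 _
2
3

Derivation:
write(17): buf=[17 _ _ _], head=0, tail=1, size=1
write(94): buf=[17 94 _ _], head=0, tail=2, size=2
write(54): buf=[17 94 54 _], head=0, tail=3, size=3
read(): buf=[_ 94 54 _], head=1, tail=3, size=2
read(): buf=[_ _ 54 _], head=2, tail=3, size=1
write(6): buf=[_ _ 54 6], head=2, tail=0, size=2
read(): buf=[_ _ _ 6], head=3, tail=0, size=1
write(10): buf=[10 _ _ 6], head=3, tail=1, size=2
write(55): buf=[10 55 _ 6], head=3, tail=2, size=3
read(): buf=[10 55 _ _], head=0, tail=2, size=2
read(): buf=[_ 55 _ _], head=1, tail=2, size=1
write(42): buf=[_ 55 42 _], head=1, tail=3, size=2
read(): buf=[_ _ 42 _], head=2, tail=3, size=1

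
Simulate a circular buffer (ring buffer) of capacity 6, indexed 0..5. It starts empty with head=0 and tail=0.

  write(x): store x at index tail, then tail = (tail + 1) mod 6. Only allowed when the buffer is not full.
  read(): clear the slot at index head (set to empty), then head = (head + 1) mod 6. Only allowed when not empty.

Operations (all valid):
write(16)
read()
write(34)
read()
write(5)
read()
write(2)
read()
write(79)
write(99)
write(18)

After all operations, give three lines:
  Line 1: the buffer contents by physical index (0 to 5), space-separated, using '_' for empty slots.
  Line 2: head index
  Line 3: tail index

write(16): buf=[16 _ _ _ _ _], head=0, tail=1, size=1
read(): buf=[_ _ _ _ _ _], head=1, tail=1, size=0
write(34): buf=[_ 34 _ _ _ _], head=1, tail=2, size=1
read(): buf=[_ _ _ _ _ _], head=2, tail=2, size=0
write(5): buf=[_ _ 5 _ _ _], head=2, tail=3, size=1
read(): buf=[_ _ _ _ _ _], head=3, tail=3, size=0
write(2): buf=[_ _ _ 2 _ _], head=3, tail=4, size=1
read(): buf=[_ _ _ _ _ _], head=4, tail=4, size=0
write(79): buf=[_ _ _ _ 79 _], head=4, tail=5, size=1
write(99): buf=[_ _ _ _ 79 99], head=4, tail=0, size=2
write(18): buf=[18 _ _ _ 79 99], head=4, tail=1, size=3

Answer: 18 _ _ _ 79 99
4
1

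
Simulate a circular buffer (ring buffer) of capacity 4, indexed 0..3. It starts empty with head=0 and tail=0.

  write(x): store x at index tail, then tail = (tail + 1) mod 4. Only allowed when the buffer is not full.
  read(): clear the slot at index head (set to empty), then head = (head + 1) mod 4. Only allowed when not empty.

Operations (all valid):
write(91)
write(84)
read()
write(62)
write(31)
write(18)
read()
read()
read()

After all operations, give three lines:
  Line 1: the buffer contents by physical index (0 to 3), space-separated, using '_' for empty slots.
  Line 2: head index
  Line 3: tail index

Answer: 18 _ _ _
0
1

Derivation:
write(91): buf=[91 _ _ _], head=0, tail=1, size=1
write(84): buf=[91 84 _ _], head=0, tail=2, size=2
read(): buf=[_ 84 _ _], head=1, tail=2, size=1
write(62): buf=[_ 84 62 _], head=1, tail=3, size=2
write(31): buf=[_ 84 62 31], head=1, tail=0, size=3
write(18): buf=[18 84 62 31], head=1, tail=1, size=4
read(): buf=[18 _ 62 31], head=2, tail=1, size=3
read(): buf=[18 _ _ 31], head=3, tail=1, size=2
read(): buf=[18 _ _ _], head=0, tail=1, size=1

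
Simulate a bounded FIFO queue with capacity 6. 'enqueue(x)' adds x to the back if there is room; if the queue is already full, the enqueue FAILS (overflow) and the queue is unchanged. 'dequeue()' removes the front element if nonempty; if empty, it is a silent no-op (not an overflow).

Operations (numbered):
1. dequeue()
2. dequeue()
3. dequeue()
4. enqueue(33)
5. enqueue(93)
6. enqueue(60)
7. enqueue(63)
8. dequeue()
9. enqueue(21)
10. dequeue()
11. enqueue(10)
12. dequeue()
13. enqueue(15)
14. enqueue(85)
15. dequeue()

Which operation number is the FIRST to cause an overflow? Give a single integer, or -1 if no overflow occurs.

1. dequeue(): empty, no-op, size=0
2. dequeue(): empty, no-op, size=0
3. dequeue(): empty, no-op, size=0
4. enqueue(33): size=1
5. enqueue(93): size=2
6. enqueue(60): size=3
7. enqueue(63): size=4
8. dequeue(): size=3
9. enqueue(21): size=4
10. dequeue(): size=3
11. enqueue(10): size=4
12. dequeue(): size=3
13. enqueue(15): size=4
14. enqueue(85): size=5
15. dequeue(): size=4

Answer: -1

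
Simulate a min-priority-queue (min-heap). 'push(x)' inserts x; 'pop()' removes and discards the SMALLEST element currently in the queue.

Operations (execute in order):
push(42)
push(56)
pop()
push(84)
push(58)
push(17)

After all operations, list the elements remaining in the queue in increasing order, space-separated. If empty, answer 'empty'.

push(42): heap contents = [42]
push(56): heap contents = [42, 56]
pop() → 42: heap contents = [56]
push(84): heap contents = [56, 84]
push(58): heap contents = [56, 58, 84]
push(17): heap contents = [17, 56, 58, 84]

Answer: 17 56 58 84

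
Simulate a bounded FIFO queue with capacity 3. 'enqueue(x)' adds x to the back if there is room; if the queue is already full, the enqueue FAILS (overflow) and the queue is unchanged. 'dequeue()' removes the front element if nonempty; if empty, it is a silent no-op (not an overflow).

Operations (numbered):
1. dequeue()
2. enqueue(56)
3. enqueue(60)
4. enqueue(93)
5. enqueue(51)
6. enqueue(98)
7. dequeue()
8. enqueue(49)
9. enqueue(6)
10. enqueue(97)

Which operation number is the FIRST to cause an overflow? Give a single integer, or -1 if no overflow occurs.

1. dequeue(): empty, no-op, size=0
2. enqueue(56): size=1
3. enqueue(60): size=2
4. enqueue(93): size=3
5. enqueue(51): size=3=cap → OVERFLOW (fail)
6. enqueue(98): size=3=cap → OVERFLOW (fail)
7. dequeue(): size=2
8. enqueue(49): size=3
9. enqueue(6): size=3=cap → OVERFLOW (fail)
10. enqueue(97): size=3=cap → OVERFLOW (fail)

Answer: 5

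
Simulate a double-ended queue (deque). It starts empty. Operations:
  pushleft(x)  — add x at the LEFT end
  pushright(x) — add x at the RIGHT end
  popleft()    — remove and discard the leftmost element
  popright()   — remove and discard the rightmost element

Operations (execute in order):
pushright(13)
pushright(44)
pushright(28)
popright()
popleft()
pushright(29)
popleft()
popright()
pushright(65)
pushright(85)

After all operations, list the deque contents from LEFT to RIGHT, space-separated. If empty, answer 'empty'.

Answer: 65 85

Derivation:
pushright(13): [13]
pushright(44): [13, 44]
pushright(28): [13, 44, 28]
popright(): [13, 44]
popleft(): [44]
pushright(29): [44, 29]
popleft(): [29]
popright(): []
pushright(65): [65]
pushright(85): [65, 85]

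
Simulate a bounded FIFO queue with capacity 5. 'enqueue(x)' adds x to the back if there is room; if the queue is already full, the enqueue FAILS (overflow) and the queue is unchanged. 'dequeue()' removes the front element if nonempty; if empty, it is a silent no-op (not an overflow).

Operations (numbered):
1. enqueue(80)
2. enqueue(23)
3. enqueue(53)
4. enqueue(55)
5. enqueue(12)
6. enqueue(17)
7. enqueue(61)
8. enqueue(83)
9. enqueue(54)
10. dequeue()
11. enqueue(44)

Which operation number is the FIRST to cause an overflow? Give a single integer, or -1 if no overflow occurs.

1. enqueue(80): size=1
2. enqueue(23): size=2
3. enqueue(53): size=3
4. enqueue(55): size=4
5. enqueue(12): size=5
6. enqueue(17): size=5=cap → OVERFLOW (fail)
7. enqueue(61): size=5=cap → OVERFLOW (fail)
8. enqueue(83): size=5=cap → OVERFLOW (fail)
9. enqueue(54): size=5=cap → OVERFLOW (fail)
10. dequeue(): size=4
11. enqueue(44): size=5

Answer: 6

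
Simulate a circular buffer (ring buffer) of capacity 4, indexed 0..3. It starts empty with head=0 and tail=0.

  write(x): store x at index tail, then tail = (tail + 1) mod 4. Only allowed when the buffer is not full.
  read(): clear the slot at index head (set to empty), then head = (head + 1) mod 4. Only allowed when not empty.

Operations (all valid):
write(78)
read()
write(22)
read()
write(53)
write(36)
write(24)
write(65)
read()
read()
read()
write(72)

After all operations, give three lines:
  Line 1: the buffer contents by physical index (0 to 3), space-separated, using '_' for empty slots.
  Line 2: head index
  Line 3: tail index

Answer: _ 65 72 _
1
3

Derivation:
write(78): buf=[78 _ _ _], head=0, tail=1, size=1
read(): buf=[_ _ _ _], head=1, tail=1, size=0
write(22): buf=[_ 22 _ _], head=1, tail=2, size=1
read(): buf=[_ _ _ _], head=2, tail=2, size=0
write(53): buf=[_ _ 53 _], head=2, tail=3, size=1
write(36): buf=[_ _ 53 36], head=2, tail=0, size=2
write(24): buf=[24 _ 53 36], head=2, tail=1, size=3
write(65): buf=[24 65 53 36], head=2, tail=2, size=4
read(): buf=[24 65 _ 36], head=3, tail=2, size=3
read(): buf=[24 65 _ _], head=0, tail=2, size=2
read(): buf=[_ 65 _ _], head=1, tail=2, size=1
write(72): buf=[_ 65 72 _], head=1, tail=3, size=2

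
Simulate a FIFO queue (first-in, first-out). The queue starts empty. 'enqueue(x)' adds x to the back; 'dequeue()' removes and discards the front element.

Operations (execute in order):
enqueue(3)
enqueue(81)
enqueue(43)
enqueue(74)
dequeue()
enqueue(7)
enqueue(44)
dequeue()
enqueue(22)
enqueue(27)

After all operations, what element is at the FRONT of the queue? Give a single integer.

enqueue(3): queue = [3]
enqueue(81): queue = [3, 81]
enqueue(43): queue = [3, 81, 43]
enqueue(74): queue = [3, 81, 43, 74]
dequeue(): queue = [81, 43, 74]
enqueue(7): queue = [81, 43, 74, 7]
enqueue(44): queue = [81, 43, 74, 7, 44]
dequeue(): queue = [43, 74, 7, 44]
enqueue(22): queue = [43, 74, 7, 44, 22]
enqueue(27): queue = [43, 74, 7, 44, 22, 27]

Answer: 43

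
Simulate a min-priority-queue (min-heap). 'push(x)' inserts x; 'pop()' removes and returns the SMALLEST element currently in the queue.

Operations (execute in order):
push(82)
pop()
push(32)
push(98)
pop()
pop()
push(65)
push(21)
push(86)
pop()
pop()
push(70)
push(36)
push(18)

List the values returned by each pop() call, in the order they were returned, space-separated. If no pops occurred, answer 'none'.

push(82): heap contents = [82]
pop() → 82: heap contents = []
push(32): heap contents = [32]
push(98): heap contents = [32, 98]
pop() → 32: heap contents = [98]
pop() → 98: heap contents = []
push(65): heap contents = [65]
push(21): heap contents = [21, 65]
push(86): heap contents = [21, 65, 86]
pop() → 21: heap contents = [65, 86]
pop() → 65: heap contents = [86]
push(70): heap contents = [70, 86]
push(36): heap contents = [36, 70, 86]
push(18): heap contents = [18, 36, 70, 86]

Answer: 82 32 98 21 65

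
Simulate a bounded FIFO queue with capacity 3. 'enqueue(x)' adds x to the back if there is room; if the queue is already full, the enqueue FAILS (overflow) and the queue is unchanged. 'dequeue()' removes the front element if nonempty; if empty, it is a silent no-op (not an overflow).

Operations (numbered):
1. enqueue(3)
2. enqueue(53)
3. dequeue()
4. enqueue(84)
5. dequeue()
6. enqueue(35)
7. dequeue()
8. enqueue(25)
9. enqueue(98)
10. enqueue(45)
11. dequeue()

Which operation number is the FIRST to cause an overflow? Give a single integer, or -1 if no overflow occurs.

Answer: 10

Derivation:
1. enqueue(3): size=1
2. enqueue(53): size=2
3. dequeue(): size=1
4. enqueue(84): size=2
5. dequeue(): size=1
6. enqueue(35): size=2
7. dequeue(): size=1
8. enqueue(25): size=2
9. enqueue(98): size=3
10. enqueue(45): size=3=cap → OVERFLOW (fail)
11. dequeue(): size=2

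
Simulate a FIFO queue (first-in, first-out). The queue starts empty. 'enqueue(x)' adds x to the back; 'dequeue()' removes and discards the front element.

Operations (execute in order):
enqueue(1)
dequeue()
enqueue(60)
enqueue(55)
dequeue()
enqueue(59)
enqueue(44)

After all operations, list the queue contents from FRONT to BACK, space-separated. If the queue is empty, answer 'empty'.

Answer: 55 59 44

Derivation:
enqueue(1): [1]
dequeue(): []
enqueue(60): [60]
enqueue(55): [60, 55]
dequeue(): [55]
enqueue(59): [55, 59]
enqueue(44): [55, 59, 44]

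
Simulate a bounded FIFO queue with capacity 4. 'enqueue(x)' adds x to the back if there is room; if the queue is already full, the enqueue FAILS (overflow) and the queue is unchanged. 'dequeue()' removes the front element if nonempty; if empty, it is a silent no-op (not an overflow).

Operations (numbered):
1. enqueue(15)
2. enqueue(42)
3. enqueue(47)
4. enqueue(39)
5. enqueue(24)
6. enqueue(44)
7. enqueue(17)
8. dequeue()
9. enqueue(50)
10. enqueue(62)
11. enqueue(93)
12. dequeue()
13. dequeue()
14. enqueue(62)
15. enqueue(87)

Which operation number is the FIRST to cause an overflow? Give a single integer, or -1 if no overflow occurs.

Answer: 5

Derivation:
1. enqueue(15): size=1
2. enqueue(42): size=2
3. enqueue(47): size=3
4. enqueue(39): size=4
5. enqueue(24): size=4=cap → OVERFLOW (fail)
6. enqueue(44): size=4=cap → OVERFLOW (fail)
7. enqueue(17): size=4=cap → OVERFLOW (fail)
8. dequeue(): size=3
9. enqueue(50): size=4
10. enqueue(62): size=4=cap → OVERFLOW (fail)
11. enqueue(93): size=4=cap → OVERFLOW (fail)
12. dequeue(): size=3
13. dequeue(): size=2
14. enqueue(62): size=3
15. enqueue(87): size=4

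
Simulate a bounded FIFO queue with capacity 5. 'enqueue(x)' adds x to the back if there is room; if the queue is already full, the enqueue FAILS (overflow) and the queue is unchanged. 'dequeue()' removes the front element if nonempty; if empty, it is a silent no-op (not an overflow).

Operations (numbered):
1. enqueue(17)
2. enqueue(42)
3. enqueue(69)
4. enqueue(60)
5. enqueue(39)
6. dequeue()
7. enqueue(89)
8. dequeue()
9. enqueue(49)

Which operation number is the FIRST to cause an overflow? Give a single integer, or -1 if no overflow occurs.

1. enqueue(17): size=1
2. enqueue(42): size=2
3. enqueue(69): size=3
4. enqueue(60): size=4
5. enqueue(39): size=5
6. dequeue(): size=4
7. enqueue(89): size=5
8. dequeue(): size=4
9. enqueue(49): size=5

Answer: -1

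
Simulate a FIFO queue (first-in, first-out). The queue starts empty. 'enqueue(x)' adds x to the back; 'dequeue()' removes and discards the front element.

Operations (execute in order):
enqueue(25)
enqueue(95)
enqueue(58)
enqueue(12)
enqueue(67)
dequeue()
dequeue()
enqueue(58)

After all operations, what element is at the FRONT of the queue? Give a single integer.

Answer: 58

Derivation:
enqueue(25): queue = [25]
enqueue(95): queue = [25, 95]
enqueue(58): queue = [25, 95, 58]
enqueue(12): queue = [25, 95, 58, 12]
enqueue(67): queue = [25, 95, 58, 12, 67]
dequeue(): queue = [95, 58, 12, 67]
dequeue(): queue = [58, 12, 67]
enqueue(58): queue = [58, 12, 67, 58]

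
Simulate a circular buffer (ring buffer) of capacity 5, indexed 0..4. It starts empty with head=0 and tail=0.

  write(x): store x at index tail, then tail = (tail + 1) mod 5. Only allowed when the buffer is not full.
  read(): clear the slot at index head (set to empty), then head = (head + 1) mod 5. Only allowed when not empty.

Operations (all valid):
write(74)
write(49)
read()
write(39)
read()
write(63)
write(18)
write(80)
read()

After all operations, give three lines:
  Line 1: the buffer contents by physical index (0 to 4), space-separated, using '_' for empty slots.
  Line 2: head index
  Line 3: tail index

write(74): buf=[74 _ _ _ _], head=0, tail=1, size=1
write(49): buf=[74 49 _ _ _], head=0, tail=2, size=2
read(): buf=[_ 49 _ _ _], head=1, tail=2, size=1
write(39): buf=[_ 49 39 _ _], head=1, tail=3, size=2
read(): buf=[_ _ 39 _ _], head=2, tail=3, size=1
write(63): buf=[_ _ 39 63 _], head=2, tail=4, size=2
write(18): buf=[_ _ 39 63 18], head=2, tail=0, size=3
write(80): buf=[80 _ 39 63 18], head=2, tail=1, size=4
read(): buf=[80 _ _ 63 18], head=3, tail=1, size=3

Answer: 80 _ _ 63 18
3
1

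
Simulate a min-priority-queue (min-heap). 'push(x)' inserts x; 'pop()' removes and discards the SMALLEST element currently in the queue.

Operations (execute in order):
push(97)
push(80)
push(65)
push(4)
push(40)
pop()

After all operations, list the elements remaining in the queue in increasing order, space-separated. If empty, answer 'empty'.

push(97): heap contents = [97]
push(80): heap contents = [80, 97]
push(65): heap contents = [65, 80, 97]
push(4): heap contents = [4, 65, 80, 97]
push(40): heap contents = [4, 40, 65, 80, 97]
pop() → 4: heap contents = [40, 65, 80, 97]

Answer: 40 65 80 97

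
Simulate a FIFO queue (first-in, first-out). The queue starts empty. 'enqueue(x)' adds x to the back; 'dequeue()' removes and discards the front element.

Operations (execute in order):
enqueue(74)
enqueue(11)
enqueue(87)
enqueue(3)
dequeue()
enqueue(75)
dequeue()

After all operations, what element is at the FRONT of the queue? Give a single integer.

enqueue(74): queue = [74]
enqueue(11): queue = [74, 11]
enqueue(87): queue = [74, 11, 87]
enqueue(3): queue = [74, 11, 87, 3]
dequeue(): queue = [11, 87, 3]
enqueue(75): queue = [11, 87, 3, 75]
dequeue(): queue = [87, 3, 75]

Answer: 87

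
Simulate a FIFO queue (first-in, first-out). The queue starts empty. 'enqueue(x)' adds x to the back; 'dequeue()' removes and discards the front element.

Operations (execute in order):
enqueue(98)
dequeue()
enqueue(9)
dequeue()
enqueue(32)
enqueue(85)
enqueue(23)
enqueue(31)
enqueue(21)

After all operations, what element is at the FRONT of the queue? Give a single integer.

Answer: 32

Derivation:
enqueue(98): queue = [98]
dequeue(): queue = []
enqueue(9): queue = [9]
dequeue(): queue = []
enqueue(32): queue = [32]
enqueue(85): queue = [32, 85]
enqueue(23): queue = [32, 85, 23]
enqueue(31): queue = [32, 85, 23, 31]
enqueue(21): queue = [32, 85, 23, 31, 21]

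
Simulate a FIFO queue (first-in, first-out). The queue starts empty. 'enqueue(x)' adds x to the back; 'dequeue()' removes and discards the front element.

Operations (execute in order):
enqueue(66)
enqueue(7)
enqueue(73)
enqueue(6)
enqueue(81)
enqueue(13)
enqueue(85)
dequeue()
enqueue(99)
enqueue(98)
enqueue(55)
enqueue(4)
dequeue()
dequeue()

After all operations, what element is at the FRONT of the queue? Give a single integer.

enqueue(66): queue = [66]
enqueue(7): queue = [66, 7]
enqueue(73): queue = [66, 7, 73]
enqueue(6): queue = [66, 7, 73, 6]
enqueue(81): queue = [66, 7, 73, 6, 81]
enqueue(13): queue = [66, 7, 73, 6, 81, 13]
enqueue(85): queue = [66, 7, 73, 6, 81, 13, 85]
dequeue(): queue = [7, 73, 6, 81, 13, 85]
enqueue(99): queue = [7, 73, 6, 81, 13, 85, 99]
enqueue(98): queue = [7, 73, 6, 81, 13, 85, 99, 98]
enqueue(55): queue = [7, 73, 6, 81, 13, 85, 99, 98, 55]
enqueue(4): queue = [7, 73, 6, 81, 13, 85, 99, 98, 55, 4]
dequeue(): queue = [73, 6, 81, 13, 85, 99, 98, 55, 4]
dequeue(): queue = [6, 81, 13, 85, 99, 98, 55, 4]

Answer: 6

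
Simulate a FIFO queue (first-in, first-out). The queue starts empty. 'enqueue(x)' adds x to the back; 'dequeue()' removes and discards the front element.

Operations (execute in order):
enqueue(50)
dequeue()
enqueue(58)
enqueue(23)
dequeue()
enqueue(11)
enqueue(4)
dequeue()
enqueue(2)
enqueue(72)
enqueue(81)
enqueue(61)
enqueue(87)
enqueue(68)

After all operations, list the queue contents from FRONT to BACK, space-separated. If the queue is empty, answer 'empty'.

enqueue(50): [50]
dequeue(): []
enqueue(58): [58]
enqueue(23): [58, 23]
dequeue(): [23]
enqueue(11): [23, 11]
enqueue(4): [23, 11, 4]
dequeue(): [11, 4]
enqueue(2): [11, 4, 2]
enqueue(72): [11, 4, 2, 72]
enqueue(81): [11, 4, 2, 72, 81]
enqueue(61): [11, 4, 2, 72, 81, 61]
enqueue(87): [11, 4, 2, 72, 81, 61, 87]
enqueue(68): [11, 4, 2, 72, 81, 61, 87, 68]

Answer: 11 4 2 72 81 61 87 68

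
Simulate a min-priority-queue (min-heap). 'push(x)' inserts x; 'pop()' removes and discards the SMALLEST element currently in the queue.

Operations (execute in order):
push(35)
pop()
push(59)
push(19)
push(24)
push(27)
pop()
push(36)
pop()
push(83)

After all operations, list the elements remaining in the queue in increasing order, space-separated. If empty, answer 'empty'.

Answer: 27 36 59 83

Derivation:
push(35): heap contents = [35]
pop() → 35: heap contents = []
push(59): heap contents = [59]
push(19): heap contents = [19, 59]
push(24): heap contents = [19, 24, 59]
push(27): heap contents = [19, 24, 27, 59]
pop() → 19: heap contents = [24, 27, 59]
push(36): heap contents = [24, 27, 36, 59]
pop() → 24: heap contents = [27, 36, 59]
push(83): heap contents = [27, 36, 59, 83]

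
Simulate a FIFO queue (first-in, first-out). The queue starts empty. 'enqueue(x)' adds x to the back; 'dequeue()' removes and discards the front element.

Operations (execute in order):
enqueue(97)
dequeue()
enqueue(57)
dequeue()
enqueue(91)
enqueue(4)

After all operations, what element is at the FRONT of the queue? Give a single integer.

enqueue(97): queue = [97]
dequeue(): queue = []
enqueue(57): queue = [57]
dequeue(): queue = []
enqueue(91): queue = [91]
enqueue(4): queue = [91, 4]

Answer: 91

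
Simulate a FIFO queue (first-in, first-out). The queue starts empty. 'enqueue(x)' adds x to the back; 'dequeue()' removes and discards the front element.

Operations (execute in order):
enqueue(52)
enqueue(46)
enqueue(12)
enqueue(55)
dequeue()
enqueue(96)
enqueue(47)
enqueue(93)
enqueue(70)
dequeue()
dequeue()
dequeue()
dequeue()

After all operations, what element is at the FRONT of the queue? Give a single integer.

enqueue(52): queue = [52]
enqueue(46): queue = [52, 46]
enqueue(12): queue = [52, 46, 12]
enqueue(55): queue = [52, 46, 12, 55]
dequeue(): queue = [46, 12, 55]
enqueue(96): queue = [46, 12, 55, 96]
enqueue(47): queue = [46, 12, 55, 96, 47]
enqueue(93): queue = [46, 12, 55, 96, 47, 93]
enqueue(70): queue = [46, 12, 55, 96, 47, 93, 70]
dequeue(): queue = [12, 55, 96, 47, 93, 70]
dequeue(): queue = [55, 96, 47, 93, 70]
dequeue(): queue = [96, 47, 93, 70]
dequeue(): queue = [47, 93, 70]

Answer: 47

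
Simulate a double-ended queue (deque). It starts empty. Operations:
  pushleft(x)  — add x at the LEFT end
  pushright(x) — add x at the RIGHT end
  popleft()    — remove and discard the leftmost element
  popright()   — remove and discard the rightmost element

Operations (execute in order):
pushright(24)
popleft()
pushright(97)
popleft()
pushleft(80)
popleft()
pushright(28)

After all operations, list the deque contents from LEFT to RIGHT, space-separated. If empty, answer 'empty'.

pushright(24): [24]
popleft(): []
pushright(97): [97]
popleft(): []
pushleft(80): [80]
popleft(): []
pushright(28): [28]

Answer: 28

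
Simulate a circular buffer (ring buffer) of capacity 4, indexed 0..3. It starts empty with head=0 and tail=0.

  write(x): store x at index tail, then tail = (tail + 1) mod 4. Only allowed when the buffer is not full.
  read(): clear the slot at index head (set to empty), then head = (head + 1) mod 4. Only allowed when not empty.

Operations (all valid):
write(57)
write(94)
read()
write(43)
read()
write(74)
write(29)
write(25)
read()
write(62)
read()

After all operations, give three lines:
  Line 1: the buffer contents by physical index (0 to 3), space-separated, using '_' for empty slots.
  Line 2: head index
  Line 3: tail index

Answer: 29 25 62 _
0
3

Derivation:
write(57): buf=[57 _ _ _], head=0, tail=1, size=1
write(94): buf=[57 94 _ _], head=0, tail=2, size=2
read(): buf=[_ 94 _ _], head=1, tail=2, size=1
write(43): buf=[_ 94 43 _], head=1, tail=3, size=2
read(): buf=[_ _ 43 _], head=2, tail=3, size=1
write(74): buf=[_ _ 43 74], head=2, tail=0, size=2
write(29): buf=[29 _ 43 74], head=2, tail=1, size=3
write(25): buf=[29 25 43 74], head=2, tail=2, size=4
read(): buf=[29 25 _ 74], head=3, tail=2, size=3
write(62): buf=[29 25 62 74], head=3, tail=3, size=4
read(): buf=[29 25 62 _], head=0, tail=3, size=3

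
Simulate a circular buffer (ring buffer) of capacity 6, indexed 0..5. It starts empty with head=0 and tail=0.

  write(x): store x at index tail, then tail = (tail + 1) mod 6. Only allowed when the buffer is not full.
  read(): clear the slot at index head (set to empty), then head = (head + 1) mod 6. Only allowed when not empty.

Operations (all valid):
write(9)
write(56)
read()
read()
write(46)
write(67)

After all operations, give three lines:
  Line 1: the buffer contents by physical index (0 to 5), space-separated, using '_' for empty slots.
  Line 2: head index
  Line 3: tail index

Answer: _ _ 46 67 _ _
2
4

Derivation:
write(9): buf=[9 _ _ _ _ _], head=0, tail=1, size=1
write(56): buf=[9 56 _ _ _ _], head=0, tail=2, size=2
read(): buf=[_ 56 _ _ _ _], head=1, tail=2, size=1
read(): buf=[_ _ _ _ _ _], head=2, tail=2, size=0
write(46): buf=[_ _ 46 _ _ _], head=2, tail=3, size=1
write(67): buf=[_ _ 46 67 _ _], head=2, tail=4, size=2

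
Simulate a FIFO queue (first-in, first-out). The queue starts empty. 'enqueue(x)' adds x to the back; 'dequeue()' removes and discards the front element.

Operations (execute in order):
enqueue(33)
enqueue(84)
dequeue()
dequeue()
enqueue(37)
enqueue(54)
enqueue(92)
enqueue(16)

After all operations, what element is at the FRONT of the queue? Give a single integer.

enqueue(33): queue = [33]
enqueue(84): queue = [33, 84]
dequeue(): queue = [84]
dequeue(): queue = []
enqueue(37): queue = [37]
enqueue(54): queue = [37, 54]
enqueue(92): queue = [37, 54, 92]
enqueue(16): queue = [37, 54, 92, 16]

Answer: 37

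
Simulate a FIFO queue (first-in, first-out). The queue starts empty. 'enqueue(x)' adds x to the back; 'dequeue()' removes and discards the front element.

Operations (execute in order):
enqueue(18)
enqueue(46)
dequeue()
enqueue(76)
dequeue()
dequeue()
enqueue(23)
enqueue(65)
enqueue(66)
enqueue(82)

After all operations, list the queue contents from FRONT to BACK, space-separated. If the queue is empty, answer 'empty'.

enqueue(18): [18]
enqueue(46): [18, 46]
dequeue(): [46]
enqueue(76): [46, 76]
dequeue(): [76]
dequeue(): []
enqueue(23): [23]
enqueue(65): [23, 65]
enqueue(66): [23, 65, 66]
enqueue(82): [23, 65, 66, 82]

Answer: 23 65 66 82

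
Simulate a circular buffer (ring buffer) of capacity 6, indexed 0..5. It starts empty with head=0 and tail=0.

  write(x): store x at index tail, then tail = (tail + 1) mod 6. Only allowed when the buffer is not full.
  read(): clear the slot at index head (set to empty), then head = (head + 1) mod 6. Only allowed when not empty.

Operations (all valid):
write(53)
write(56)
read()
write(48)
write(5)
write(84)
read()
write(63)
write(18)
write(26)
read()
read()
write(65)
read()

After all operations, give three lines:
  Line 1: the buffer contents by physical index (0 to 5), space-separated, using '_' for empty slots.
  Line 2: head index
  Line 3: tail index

Answer: 18 26 65 _ _ 63
5
3

Derivation:
write(53): buf=[53 _ _ _ _ _], head=0, tail=1, size=1
write(56): buf=[53 56 _ _ _ _], head=0, tail=2, size=2
read(): buf=[_ 56 _ _ _ _], head=1, tail=2, size=1
write(48): buf=[_ 56 48 _ _ _], head=1, tail=3, size=2
write(5): buf=[_ 56 48 5 _ _], head=1, tail=4, size=3
write(84): buf=[_ 56 48 5 84 _], head=1, tail=5, size=4
read(): buf=[_ _ 48 5 84 _], head=2, tail=5, size=3
write(63): buf=[_ _ 48 5 84 63], head=2, tail=0, size=4
write(18): buf=[18 _ 48 5 84 63], head=2, tail=1, size=5
write(26): buf=[18 26 48 5 84 63], head=2, tail=2, size=6
read(): buf=[18 26 _ 5 84 63], head=3, tail=2, size=5
read(): buf=[18 26 _ _ 84 63], head=4, tail=2, size=4
write(65): buf=[18 26 65 _ 84 63], head=4, tail=3, size=5
read(): buf=[18 26 65 _ _ 63], head=5, tail=3, size=4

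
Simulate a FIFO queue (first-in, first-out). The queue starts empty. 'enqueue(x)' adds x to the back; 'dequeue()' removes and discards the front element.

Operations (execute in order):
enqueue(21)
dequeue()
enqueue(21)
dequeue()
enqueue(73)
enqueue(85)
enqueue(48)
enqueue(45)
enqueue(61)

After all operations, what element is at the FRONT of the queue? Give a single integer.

enqueue(21): queue = [21]
dequeue(): queue = []
enqueue(21): queue = [21]
dequeue(): queue = []
enqueue(73): queue = [73]
enqueue(85): queue = [73, 85]
enqueue(48): queue = [73, 85, 48]
enqueue(45): queue = [73, 85, 48, 45]
enqueue(61): queue = [73, 85, 48, 45, 61]

Answer: 73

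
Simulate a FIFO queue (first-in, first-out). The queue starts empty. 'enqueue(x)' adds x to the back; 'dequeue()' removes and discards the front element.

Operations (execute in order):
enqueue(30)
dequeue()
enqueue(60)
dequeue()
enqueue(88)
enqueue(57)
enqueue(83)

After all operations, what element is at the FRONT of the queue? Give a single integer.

Answer: 88

Derivation:
enqueue(30): queue = [30]
dequeue(): queue = []
enqueue(60): queue = [60]
dequeue(): queue = []
enqueue(88): queue = [88]
enqueue(57): queue = [88, 57]
enqueue(83): queue = [88, 57, 83]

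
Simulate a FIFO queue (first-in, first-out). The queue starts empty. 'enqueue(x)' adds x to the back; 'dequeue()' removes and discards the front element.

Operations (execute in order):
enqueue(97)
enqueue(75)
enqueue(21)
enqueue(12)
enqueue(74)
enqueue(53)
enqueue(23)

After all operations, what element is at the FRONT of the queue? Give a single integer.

Answer: 97

Derivation:
enqueue(97): queue = [97]
enqueue(75): queue = [97, 75]
enqueue(21): queue = [97, 75, 21]
enqueue(12): queue = [97, 75, 21, 12]
enqueue(74): queue = [97, 75, 21, 12, 74]
enqueue(53): queue = [97, 75, 21, 12, 74, 53]
enqueue(23): queue = [97, 75, 21, 12, 74, 53, 23]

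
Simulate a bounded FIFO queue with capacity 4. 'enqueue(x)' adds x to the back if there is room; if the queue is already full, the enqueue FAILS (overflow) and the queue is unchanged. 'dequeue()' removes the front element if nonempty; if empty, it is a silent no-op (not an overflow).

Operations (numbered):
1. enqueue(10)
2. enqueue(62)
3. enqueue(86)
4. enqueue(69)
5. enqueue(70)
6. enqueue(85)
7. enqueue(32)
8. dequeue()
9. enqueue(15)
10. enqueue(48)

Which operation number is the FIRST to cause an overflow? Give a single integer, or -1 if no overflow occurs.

Answer: 5

Derivation:
1. enqueue(10): size=1
2. enqueue(62): size=2
3. enqueue(86): size=3
4. enqueue(69): size=4
5. enqueue(70): size=4=cap → OVERFLOW (fail)
6. enqueue(85): size=4=cap → OVERFLOW (fail)
7. enqueue(32): size=4=cap → OVERFLOW (fail)
8. dequeue(): size=3
9. enqueue(15): size=4
10. enqueue(48): size=4=cap → OVERFLOW (fail)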